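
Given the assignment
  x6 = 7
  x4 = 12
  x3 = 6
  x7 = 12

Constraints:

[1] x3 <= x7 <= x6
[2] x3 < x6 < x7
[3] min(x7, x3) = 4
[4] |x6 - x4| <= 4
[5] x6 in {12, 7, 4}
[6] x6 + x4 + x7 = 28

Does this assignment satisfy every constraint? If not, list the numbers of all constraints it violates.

[1] values 6, 12, 7; x7 = 12 is not <= x6 = 7 — fails.
[2] values 6 < 7 < 12 — holds.
[3] min(12, 6) = 6, not 4 — fails.
[4] |7 - 12| = 5; 5 > 4, exceeds bound 4 — fails.
[5] x6 = 7 is in {12, 7, 4} — holds.
[6] x6 + x4 + x7 = 7 + 12 + 12 = 31, not 28 — fails.

No — constraints 1, 3, 4, and 6 are not satisfied.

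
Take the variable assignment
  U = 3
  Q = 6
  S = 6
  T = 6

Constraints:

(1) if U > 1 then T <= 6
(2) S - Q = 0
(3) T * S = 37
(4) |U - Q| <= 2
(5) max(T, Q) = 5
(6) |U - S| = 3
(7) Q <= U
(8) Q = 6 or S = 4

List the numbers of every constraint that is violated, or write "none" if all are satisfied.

(1) U = 3 > 1, so we need T ≤ 6; T = 6 ≤ 6  OK
(2) S - Q = 6 - 6 = 0  OK
(3) T * S = 6 * 6 = 36, not 37  FAIL
(4) |3 - 6| = 3; 3 > 2, exceeds bound 2  FAIL
(5) max(6, 6) = 6, not 5  FAIL
(6) |3 - 6| = 3  OK
(7) Q = 6, U = 3; 6 > 3 (want ≤)  FAIL
(8) Q = 6 = 6 (first disjunct)  OK

The assignment fails constraints 3, 4, 5, 7.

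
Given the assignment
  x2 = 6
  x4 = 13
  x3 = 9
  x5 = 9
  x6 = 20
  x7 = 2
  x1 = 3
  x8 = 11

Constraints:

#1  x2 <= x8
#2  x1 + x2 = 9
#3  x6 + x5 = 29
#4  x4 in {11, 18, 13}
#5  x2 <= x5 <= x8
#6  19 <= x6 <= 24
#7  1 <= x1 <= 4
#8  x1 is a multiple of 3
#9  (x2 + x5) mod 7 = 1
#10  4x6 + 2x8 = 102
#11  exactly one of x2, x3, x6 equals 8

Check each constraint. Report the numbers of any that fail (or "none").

#1 x2 = 6, x8 = 11; 6 ≤ 11 — holds.
#2 x1 + x2 = 3 + 6 = 9 — holds.
#3 x6 + x5 = 20 + 9 = 29 — holds.
#4 x4 = 13 is in {11, 18, 13} — holds.
#5 values 6 <= 9 <= 11 — holds.
#6 x6 = 20 lies in [19, 24] — holds.
#7 x1 = 3 lies in [1, 4] — holds.
#8 3 / 3 = 1, so 3 divides 3 — holds.
#9 x2 + x5 = 15; 15 mod 7 = 1 — holds.
#10 4x6 + 2x8 = 4(20) + 2(11) = 102 — holds.
#11 x2=6, x3=9, x6=20; 0 of them equal 8, not exactly one — does not hold.

Violated: 11.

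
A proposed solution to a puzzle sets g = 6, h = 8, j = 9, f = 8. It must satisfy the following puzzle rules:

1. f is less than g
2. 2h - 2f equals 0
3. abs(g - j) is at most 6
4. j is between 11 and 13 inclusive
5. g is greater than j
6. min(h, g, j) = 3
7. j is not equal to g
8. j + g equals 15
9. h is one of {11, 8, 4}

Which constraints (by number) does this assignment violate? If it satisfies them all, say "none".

1. f = 8, g = 6; 8 ≥ 6 (want <)  fails
2. 2h - 2f = 2(8) - 2(8) = 0  holds
3. abs(6 - 9) = 3; 3 ≤ 6  holds
4. j = 9 is outside [11, 13]  fails
5. g = 6, j = 9; 6 ≤ 9 (want >)  fails
6. min(8, 6, 9) = 6, not 3  fails
7. j = 9, g = 6; distinct  holds
8. j + g = 9 + 6 = 15  holds
9. h = 8 is in {11, 8, 4}  holds

The assignment fails constraints 1, 4, 5, and 6.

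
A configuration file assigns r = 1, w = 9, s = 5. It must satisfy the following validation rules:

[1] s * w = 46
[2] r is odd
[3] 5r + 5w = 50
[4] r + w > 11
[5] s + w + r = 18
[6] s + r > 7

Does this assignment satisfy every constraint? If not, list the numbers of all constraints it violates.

Constraints 1, 4, 5, and 6 are violated.

[1] s * w = 5 * 9 = 45, not 46  fails
[2] r = 1 is odd  holds
[3] 5r + 5w = 5(1) + 5(9) = 50  holds
[4] r + w = 1 + 9 = 10; 10 ≤ 11, bound 11 not met  fails
[5] s + w + r = 5 + 9 + 1 = 15, not 18  fails
[6] s + r = 5 + 1 = 6; 6 ≤ 7, bound 7 not met  fails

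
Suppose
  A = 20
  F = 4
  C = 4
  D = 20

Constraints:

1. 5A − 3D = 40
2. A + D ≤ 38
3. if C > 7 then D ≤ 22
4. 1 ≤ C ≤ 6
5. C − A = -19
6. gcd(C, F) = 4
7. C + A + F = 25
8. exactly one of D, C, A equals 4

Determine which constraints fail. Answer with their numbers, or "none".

1. 5A − 3D = 5(20) − 3(20) = 40  ✓
2. A + D = 20 + 20 = 40; 40 > 38, bound 38 not met  ✗
3. C = 4, not > 7; antecedent false, conditional vacuously true  ✓
4. C = 4 lies in [1, 6]  ✓
5. C − A = 4 − 20 = -16, not -19  ✗
6. gcd(4, 4) = 4  ✓
7. C + A + F = 4 + 20 + 4 = 28, not 25  ✗
8. D=20, C=4, A=20; 1 of them equals 4  ✓

Constraints 2, 5, and 7 do not hold.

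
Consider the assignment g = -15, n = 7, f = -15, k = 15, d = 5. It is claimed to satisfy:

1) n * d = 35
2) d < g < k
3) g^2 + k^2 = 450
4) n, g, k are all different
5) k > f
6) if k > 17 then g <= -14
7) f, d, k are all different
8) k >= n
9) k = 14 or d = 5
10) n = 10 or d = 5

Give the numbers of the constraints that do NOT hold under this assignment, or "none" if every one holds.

The assignment fails constraint 2.

1) n * d = 7 * 5 = 35 — holds.
2) values 5, -15, 15; d = 5 is not < g = -15 — does not hold.
3) g^2 + k^2 = (-15)^2 + 15^2 = 225 + 225 = 450 — holds.
4) values 7, -15, 15 are pairwise distinct — holds.
5) k = 15, f = -15; 15 > -15 — holds.
6) k = 15, not > 17; antecedent false, conditional vacuously true — holds.
7) values -15, 5, 15 are pairwise distinct — holds.
8) k = 15, n = 7; 15 ≥ 7 — holds.
9) k = 15 ≠ 14, but d = 5 = 5 (second disjunct) — holds.
10) n = 7 ≠ 10, but d = 5 = 5 (second disjunct) — holds.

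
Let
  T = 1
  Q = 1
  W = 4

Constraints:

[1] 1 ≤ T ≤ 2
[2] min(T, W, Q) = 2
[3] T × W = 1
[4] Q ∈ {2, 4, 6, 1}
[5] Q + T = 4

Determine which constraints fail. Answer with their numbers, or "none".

Constraints 2, 3, 5 are violated.

[1] T = 1 lies in [1, 2] — holds.
[2] min(1, 4, 1) = 1, not 2 — fails.
[3] T × W = 1 × 4 = 4, not 1 — fails.
[4] Q = 1 is in {2, 4, 6, 1} — holds.
[5] Q + T = 1 + 1 = 2, not 4 — fails.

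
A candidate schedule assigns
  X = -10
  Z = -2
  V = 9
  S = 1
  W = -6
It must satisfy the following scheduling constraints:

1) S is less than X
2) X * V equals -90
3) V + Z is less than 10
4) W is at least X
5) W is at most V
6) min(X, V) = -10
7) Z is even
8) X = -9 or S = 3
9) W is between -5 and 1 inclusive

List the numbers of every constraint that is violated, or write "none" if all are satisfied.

The assignment fails constraints 1, 8, and 9.

1) S = 1, X = -10; 1 ≥ -10 (want <)  no
2) X * V = -10 * 9 = -90  yes
3) V + Z = 9 + (-2) = 7; 7 < 10  yes
4) W = -6, X = -10; -6 ≥ -10  yes
5) W = -6, V = 9; -6 ≤ 9  yes
6) min(-10, 9) = -10  yes
7) Z = -2 is even  yes
8) X = -10 ≠ -9 and S = 1 ≠ 3; both disjuncts false  no
9) W = -6 is outside [-5, 1]  no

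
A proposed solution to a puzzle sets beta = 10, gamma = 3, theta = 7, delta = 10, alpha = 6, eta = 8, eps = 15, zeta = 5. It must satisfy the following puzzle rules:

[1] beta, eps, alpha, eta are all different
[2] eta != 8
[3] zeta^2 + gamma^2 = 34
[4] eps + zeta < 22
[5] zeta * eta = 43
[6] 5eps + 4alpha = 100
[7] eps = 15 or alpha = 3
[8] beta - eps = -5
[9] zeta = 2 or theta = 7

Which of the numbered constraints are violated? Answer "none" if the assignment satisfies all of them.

[1] values 10, 15, 6, 8 are pairwise distinct — holds.
[2] eta = 8, but 8 is required to differ — does not hold.
[3] zeta^2 + gamma^2 = 5^2 + 3^2 = 25 + 9 = 34 — holds.
[4] eps + zeta = 15 + 5 = 20; 20 < 22 — holds.
[5] zeta * eta = 5 * 8 = 40, not 43 — does not hold.
[6] 5eps + 4alpha = 5(15) + 4(6) = 99, not 100 — does not hold.
[7] eps = 15 = 15 (first disjunct) — holds.
[8] beta - eps = 10 - 15 = -5 — holds.
[9] zeta = 5 ≠ 2, but theta = 7 = 7 (second disjunct) — holds.

The assignment fails constraints 2, 5, 6.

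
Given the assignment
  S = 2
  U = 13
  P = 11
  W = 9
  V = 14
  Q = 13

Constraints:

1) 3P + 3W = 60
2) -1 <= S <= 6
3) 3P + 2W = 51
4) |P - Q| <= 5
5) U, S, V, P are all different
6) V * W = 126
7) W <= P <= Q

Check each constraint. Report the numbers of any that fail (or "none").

None — every constraint holds.

1) 3P + 3W = 3(11) + 3(9) = 60  yes
2) S = 2 lies in [-1, 6]  yes
3) 3P + 2W = 3(11) + 2(9) = 51  yes
4) |11 - 13| = 2; 2 ≤ 5  yes
5) values 13, 2, 14, 11 are pairwise distinct  yes
6) V * W = 14 * 9 = 126  yes
7) values 9 <= 11 <= 13  yes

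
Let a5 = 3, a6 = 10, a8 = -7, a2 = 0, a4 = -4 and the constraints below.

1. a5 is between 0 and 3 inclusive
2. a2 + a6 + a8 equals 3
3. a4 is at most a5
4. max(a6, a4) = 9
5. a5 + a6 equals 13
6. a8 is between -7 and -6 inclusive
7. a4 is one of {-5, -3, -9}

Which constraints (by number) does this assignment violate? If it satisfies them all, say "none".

1. a5 = 3 lies in [0, 3]  yes
2. a2 + a6 + a8 = 0 + 10 + (-7) = 3  yes
3. a4 = -4, a5 = 3; -4 ≤ 3  yes
4. max(10, -4) = 10, not 9  no
5. a5 + a6 = 3 + 10 = 13  yes
6. a8 = -7 lies in [-7, -6]  yes
7. a4 = -4 is not in {-5, -3, -9}  no

Constraints 4 and 7 do not hold.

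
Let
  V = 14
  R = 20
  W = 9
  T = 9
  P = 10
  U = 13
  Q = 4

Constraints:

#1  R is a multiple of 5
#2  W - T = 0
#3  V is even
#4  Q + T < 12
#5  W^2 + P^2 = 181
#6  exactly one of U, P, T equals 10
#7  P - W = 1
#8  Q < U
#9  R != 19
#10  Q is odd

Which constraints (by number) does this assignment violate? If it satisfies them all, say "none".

Constraints 4, 10 do not hold.

#1 20 / 5 = 4, so 5 divides 20  OK
#2 W - T = 9 - 9 = 0  OK
#3 V = 14 is even  OK
#4 Q + T = 4 + 9 = 13; 13 ≥ 12, bound 12 not met  FAIL
#5 W^2 + P^2 = 9^2 + 10^2 = 81 + 100 = 181  OK
#6 U=13, P=10, T=9; 1 of them equals 10  OK
#7 P - W = 10 - 9 = 1  OK
#8 Q = 4, U = 13; 4 < 13  OK
#9 R = 20, and 20 ≠ 19  OK
#10 Q = 4 is even  FAIL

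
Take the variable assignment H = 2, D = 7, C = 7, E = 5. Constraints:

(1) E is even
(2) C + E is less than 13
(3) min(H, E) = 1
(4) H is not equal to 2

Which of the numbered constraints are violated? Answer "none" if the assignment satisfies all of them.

Constraints 1, 3, 4 do not hold.

(1) E = 5 is odd — does not hold.
(2) C + E = 7 + 5 = 12; 12 < 13 — holds.
(3) min(2, 5) = 2, not 1 — does not hold.
(4) H = 2, but 2 is required to differ — does not hold.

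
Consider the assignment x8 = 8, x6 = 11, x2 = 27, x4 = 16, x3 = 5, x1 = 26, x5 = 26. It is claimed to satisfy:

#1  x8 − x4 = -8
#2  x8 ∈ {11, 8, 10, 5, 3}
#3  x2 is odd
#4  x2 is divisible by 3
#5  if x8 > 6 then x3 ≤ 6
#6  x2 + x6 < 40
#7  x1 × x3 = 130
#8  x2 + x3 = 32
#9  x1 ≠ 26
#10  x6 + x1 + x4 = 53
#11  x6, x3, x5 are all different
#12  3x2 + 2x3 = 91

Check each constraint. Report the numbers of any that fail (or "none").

The assignment fails constraint 9.

#1 x8 − x4 = 8 − 16 = -8  yes
#2 x8 = 8 is in {11, 8, 10, 5, 3}  yes
#3 x2 = 27 is odd  yes
#4 27 / 3 = 9, so 3 divides 27  yes
#5 x8 = 8 > 6, so we need x3 ≤ 6; x3 = 5 ≤ 6  yes
#6 x2 + x6 = 27 + 11 = 38; 38 < 40  yes
#7 x1 × x3 = 26 × 5 = 130  yes
#8 x2 + x3 = 27 + 5 = 32  yes
#9 x1 = 26, but 26 is required to differ  no
#10 x6 + x1 + x4 = 11 + 26 + 16 = 53  yes
#11 values 11, 5, 26 are pairwise distinct  yes
#12 3x2 + 2x3 = 3(27) + 2(5) = 91  yes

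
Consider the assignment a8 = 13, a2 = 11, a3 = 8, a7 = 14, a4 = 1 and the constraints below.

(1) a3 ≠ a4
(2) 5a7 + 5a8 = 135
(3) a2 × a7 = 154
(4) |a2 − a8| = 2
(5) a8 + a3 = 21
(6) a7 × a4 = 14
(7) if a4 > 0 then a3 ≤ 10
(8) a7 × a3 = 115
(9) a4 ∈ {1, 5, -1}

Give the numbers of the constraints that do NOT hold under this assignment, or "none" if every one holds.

(1) a3 = 8, a4 = 1; distinct — satisfied.
(2) 5a7 + 5a8 = 5(14) + 5(13) = 135 — satisfied.
(3) a2 × a7 = 11 × 14 = 154 — satisfied.
(4) |11 − 13| = 2 — satisfied.
(5) a8 + a3 = 13 + 8 = 21 — satisfied.
(6) a7 × a4 = 14 × 1 = 14 — satisfied.
(7) a4 = 1 > 0, so we need a3 ≤ 10; a3 = 8 ≤ 10 — satisfied.
(8) a7 × a3 = 14 × 8 = 112, not 115 — violated.
(9) a4 = 1 is in {1, 5, -1} — satisfied.

Constraint 8 is violated.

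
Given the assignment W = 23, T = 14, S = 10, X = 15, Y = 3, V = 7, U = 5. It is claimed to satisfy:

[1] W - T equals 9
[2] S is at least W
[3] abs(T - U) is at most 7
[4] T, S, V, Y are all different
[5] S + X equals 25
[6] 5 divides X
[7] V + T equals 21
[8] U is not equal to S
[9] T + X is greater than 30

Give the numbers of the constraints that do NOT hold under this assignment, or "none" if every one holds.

No — constraints 2, 3, 9 are not satisfied.

[1] W - T = 23 - 14 = 9 — satisfied.
[2] S = 10, W = 23; 10 < 23 (want ≥) — violated.
[3] abs(14 - 5) = 9; 9 > 7, exceeds bound 7 — violated.
[4] values 14, 10, 7, 3 are pairwise distinct — satisfied.
[5] S + X = 10 + 15 = 25 — satisfied.
[6] 15 / 5 = 3, so 5 divides 15 — satisfied.
[7] V + T = 7 + 14 = 21 — satisfied.
[8] U = 5, S = 10; distinct — satisfied.
[9] T + X = 14 + 15 = 29; 29 ≤ 30, bound 30 not met — violated.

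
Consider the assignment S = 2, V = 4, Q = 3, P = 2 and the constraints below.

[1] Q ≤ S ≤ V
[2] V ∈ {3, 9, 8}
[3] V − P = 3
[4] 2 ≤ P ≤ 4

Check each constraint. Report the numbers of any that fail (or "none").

[1] values 3, 2, 4; Q = 3 is not ≤ S = 2 — violated.
[2] V = 4 is not in {3, 9, 8} — violated.
[3] V − P = 4 − 2 = 2, not 3 — violated.
[4] P = 2 lies in [2, 4] — satisfied.

The assignment fails constraints 1, 2, and 3.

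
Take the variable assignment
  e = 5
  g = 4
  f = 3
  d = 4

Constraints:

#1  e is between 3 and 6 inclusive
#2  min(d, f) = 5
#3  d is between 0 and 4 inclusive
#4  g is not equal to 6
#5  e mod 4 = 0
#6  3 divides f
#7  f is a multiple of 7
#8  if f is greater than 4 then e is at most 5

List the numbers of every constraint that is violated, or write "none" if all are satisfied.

Violated: 2, 5, and 7.

#1 e = 5 lies in [3, 6]  holds
#2 min(4, 3) = 3, not 5  fails
#3 d = 4 lies in [0, 4]  holds
#4 g = 4, and 4 ≠ 6  holds
#5 5 mod 4 = 1, not 0  fails
#6 3 / 3 = 1, so 3 divides 3  holds
#7 3 = 7*0 + 3, so 7 does not divide 3  fails
#8 f = 3, not > 4; antecedent false, conditional vacuously true  holds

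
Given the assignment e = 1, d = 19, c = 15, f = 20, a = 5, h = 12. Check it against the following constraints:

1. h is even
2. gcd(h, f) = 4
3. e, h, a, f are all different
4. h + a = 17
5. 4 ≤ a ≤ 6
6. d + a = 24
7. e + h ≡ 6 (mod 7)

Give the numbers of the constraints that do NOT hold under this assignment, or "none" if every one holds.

1. h = 12 is even  ✔
2. gcd(12, 20) = 4  ✔
3. values 1, 12, 5, 20 are pairwise distinct  ✔
4. h + a = 12 + 5 = 17  ✔
5. a = 5 lies in [4, 6]  ✔
6. d + a = 19 + 5 = 24  ✔
7. e + h = 13; 13 mod 7 = 6  ✔

The assignment satisfies every constraint.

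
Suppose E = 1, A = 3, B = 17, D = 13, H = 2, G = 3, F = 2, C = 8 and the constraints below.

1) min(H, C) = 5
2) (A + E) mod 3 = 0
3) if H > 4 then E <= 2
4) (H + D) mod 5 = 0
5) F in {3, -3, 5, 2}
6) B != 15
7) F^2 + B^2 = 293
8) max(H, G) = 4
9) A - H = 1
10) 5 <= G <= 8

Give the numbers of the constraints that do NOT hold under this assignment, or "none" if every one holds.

1) min(2, 8) = 2, not 5  ✘
2) A + E = 4; 4 mod 3 = 1, not 0  ✘
3) H = 2, not > 4; antecedent false, conditional vacuously true  ✔
4) H + D = 15; 15 mod 5 = 0  ✔
5) F = 2 is in {3, -3, 5, 2}  ✔
6) B = 17, and 17 ≠ 15  ✔
7) F^2 + B^2 = 2^2 + 17^2 = 4 + 289 = 293  ✔
8) max(2, 3) = 3, not 4  ✘
9) A - H = 3 - 2 = 1  ✔
10) G = 3 is outside [5, 8]  ✘

No — constraints 1, 2, 8, 10 are not satisfied.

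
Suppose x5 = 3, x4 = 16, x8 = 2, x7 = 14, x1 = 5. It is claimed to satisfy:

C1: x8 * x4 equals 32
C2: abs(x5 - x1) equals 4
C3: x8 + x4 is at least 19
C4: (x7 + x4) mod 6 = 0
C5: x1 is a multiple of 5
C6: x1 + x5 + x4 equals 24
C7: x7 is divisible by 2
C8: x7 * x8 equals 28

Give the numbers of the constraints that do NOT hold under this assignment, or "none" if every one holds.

C1: x8 * x4 = 2 * 16 = 32 — OK.
C2: abs(3 - 5) = 2, not 4 — violated.
C3: x8 + x4 = 2 + 16 = 18; 18 < 19, bound 19 not met — violated.
C4: x7 + x4 = 30; 30 mod 6 = 0 — OK.
C5: 5 / 5 = 1, so 5 divides 5 — OK.
C6: x1 + x5 + x4 = 5 + 3 + 16 = 24 — OK.
C7: 14 / 2 = 7, so 2 divides 14 — OK.
C8: x7 * x8 = 14 * 2 = 28 — OK.

Violated: 2 and 3.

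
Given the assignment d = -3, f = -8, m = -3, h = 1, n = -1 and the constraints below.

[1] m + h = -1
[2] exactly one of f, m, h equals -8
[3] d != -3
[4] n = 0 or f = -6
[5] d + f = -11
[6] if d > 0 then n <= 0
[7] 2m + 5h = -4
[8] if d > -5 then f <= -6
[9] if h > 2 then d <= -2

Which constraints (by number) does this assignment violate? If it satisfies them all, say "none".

[1] m + h = -3 + 1 = -2, not -1 — violated.
[2] f=-8, m=-3, h=1; 1 of them equals -8 — satisfied.
[3] d = -3, but -3 is required to differ — violated.
[4] n = -1 ≠ 0 and f = -8 ≠ -6; both disjuncts false — violated.
[5] d + f = -3 + (-8) = -11 — satisfied.
[6] d = -3, not > 0; antecedent false, conditional vacuously true — satisfied.
[7] 2m + 5h = 2(-3) + 5(1) = -1, not -4 — violated.
[8] d = -3 > -5, so we need f ≤ -6; f = -8 ≤ -6 — satisfied.
[9] h = 1, not > 2; antecedent false, conditional vacuously true — satisfied.

Constraints 1, 3, 4, 7 are violated.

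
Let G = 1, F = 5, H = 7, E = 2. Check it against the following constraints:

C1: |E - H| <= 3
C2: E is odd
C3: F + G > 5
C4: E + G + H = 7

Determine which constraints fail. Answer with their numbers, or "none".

The assignment fails constraints 1, 2, and 4.

C1: |2 - 7| = 5; 5 > 3, exceeds bound 3 — fails.
C2: E = 2 is even — fails.
C3: F + G = 5 + 1 = 6; 6 > 5 — holds.
C4: E + G + H = 2 + 1 + 7 = 10, not 7 — fails.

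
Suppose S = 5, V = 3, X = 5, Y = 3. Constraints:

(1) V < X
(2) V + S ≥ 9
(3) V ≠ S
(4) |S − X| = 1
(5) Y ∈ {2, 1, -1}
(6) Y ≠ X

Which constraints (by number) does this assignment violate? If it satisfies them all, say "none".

(1) V = 3, X = 5; 3 < 5 — holds.
(2) V + S = 3 + 5 = 8; 8 < 9, bound 9 not met — fails.
(3) V = 3, S = 5; distinct — holds.
(4) |5 − 5| = 0, not 1 — fails.
(5) Y = 3 is not in {2, 1, -1} — fails.
(6) Y = 3, X = 5; distinct — holds.

Violated: 2, 4, and 5.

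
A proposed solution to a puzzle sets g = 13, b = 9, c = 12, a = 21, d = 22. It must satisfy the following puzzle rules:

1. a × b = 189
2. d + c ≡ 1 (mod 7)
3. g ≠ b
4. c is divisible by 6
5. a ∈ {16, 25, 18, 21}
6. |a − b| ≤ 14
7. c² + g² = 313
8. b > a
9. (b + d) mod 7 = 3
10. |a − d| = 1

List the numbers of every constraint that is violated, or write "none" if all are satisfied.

Violated: 2 and 8.

1. a × b = 21 × 9 = 189 — OK.
2. d + c = 34; 34 mod 7 = 6, not 1 — violated.
3. g = 13, b = 9; distinct — OK.
4. 12 / 6 = 2, so 6 divides 12 — OK.
5. a = 21 is in {16, 25, 18, 21} — OK.
6. |21 − 9| = 12; 12 ≤ 14 — OK.
7. c² + g² = 12² + 13² = 144 + 169 = 313 — OK.
8. b = 9, a = 21; 9 ≤ 21 (want >) — violated.
9. b + d = 31; 31 mod 7 = 3 — OK.
10. |21 − 22| = 1 — OK.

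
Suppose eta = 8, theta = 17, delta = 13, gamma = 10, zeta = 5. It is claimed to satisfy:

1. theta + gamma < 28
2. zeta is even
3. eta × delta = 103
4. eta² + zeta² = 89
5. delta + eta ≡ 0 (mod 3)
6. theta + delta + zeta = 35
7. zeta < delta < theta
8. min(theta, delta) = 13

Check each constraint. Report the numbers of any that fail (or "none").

1. theta + gamma = 17 + 10 = 27; 27 < 28  true
2. zeta = 5 is odd  false
3. eta × delta = 8 × 13 = 104, not 103  false
4. eta² + zeta² = 8² + 5² = 64 + 25 = 89  true
5. delta + eta = 21; 21 mod 3 = 0  true
6. theta + delta + zeta = 17 + 13 + 5 = 35  true
7. values 5 < 13 < 17  true
8. min(17, 13) = 13  true

Constraints 2 and 3 are violated.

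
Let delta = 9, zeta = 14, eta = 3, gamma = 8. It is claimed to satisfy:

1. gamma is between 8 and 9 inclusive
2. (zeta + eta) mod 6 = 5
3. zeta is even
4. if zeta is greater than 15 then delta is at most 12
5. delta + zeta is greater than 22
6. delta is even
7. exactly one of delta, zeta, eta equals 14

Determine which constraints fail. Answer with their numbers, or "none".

Constraint 6 does not hold.

1. gamma = 8 lies in [8, 9] — holds.
2. zeta + eta = 17; 17 mod 6 = 5 — holds.
3. zeta = 14 is even — holds.
4. zeta = 14, not > 15; antecedent false, conditional vacuously true — holds.
5. delta + zeta = 9 + 14 = 23; 23 > 22 — holds.
6. delta = 9 is odd — does not hold.
7. delta=9, zeta=14, eta=3; 1 of them equals 14 — holds.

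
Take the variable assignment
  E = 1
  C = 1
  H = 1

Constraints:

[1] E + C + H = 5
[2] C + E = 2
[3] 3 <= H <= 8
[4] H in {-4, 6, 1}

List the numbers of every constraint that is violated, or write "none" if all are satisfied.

[1] E + C + H = 1 + 1 + 1 = 3, not 5  false
[2] C + E = 1 + 1 = 2  true
[3] H = 1 is outside [3, 8]  false
[4] H = 1 is in {-4, 6, 1}  true

Violated: 1 and 3.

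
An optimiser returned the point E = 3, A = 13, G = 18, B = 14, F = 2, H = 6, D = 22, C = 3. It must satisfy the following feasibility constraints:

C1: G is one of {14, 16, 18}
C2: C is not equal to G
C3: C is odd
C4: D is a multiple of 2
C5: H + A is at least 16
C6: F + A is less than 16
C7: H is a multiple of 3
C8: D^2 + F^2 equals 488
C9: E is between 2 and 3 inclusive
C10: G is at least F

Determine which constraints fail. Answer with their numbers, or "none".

C1: G = 18 is in {14, 16, 18} — holds.
C2: C = 3, G = 18; distinct — holds.
C3: C = 3 is odd — holds.
C4: 22 / 2 = 11, so 2 divides 22 — holds.
C5: H + A = 6 + 13 = 19; 19 ≥ 16 — holds.
C6: F + A = 2 + 13 = 15; 15 < 16 — holds.
C7: 6 / 3 = 2, so 3 divides 6 — holds.
C8: D^2 + F^2 = 22^2 + 2^2 = 484 + 4 = 488 — holds.
C9: E = 3 lies in [2, 3] — holds.
C10: G = 18, F = 2; 18 ≥ 2 — holds.

Yes — all constraints hold.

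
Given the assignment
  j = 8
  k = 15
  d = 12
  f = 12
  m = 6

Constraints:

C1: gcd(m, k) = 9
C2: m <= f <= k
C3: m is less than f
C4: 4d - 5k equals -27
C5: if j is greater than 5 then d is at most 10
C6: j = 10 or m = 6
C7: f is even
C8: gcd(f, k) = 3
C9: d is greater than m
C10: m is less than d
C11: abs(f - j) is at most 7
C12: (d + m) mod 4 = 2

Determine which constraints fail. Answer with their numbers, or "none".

Constraints 1 and 5 do not hold.

C1: gcd(6, 15) = 3, not 9 — violated.
C2: values 6 <= 12 <= 15 — OK.
C3: m = 6, f = 12; 6 < 12 — OK.
C4: 4d - 5k = 4(12) - 5(15) = -27 — OK.
C5: j = 8 > 5, so we need d ≤ 10; but d = 12 > 10 — violated.
C6: j = 8 ≠ 10, but m = 6 = 6 (second disjunct) — OK.
C7: f = 12 is even — OK.
C8: gcd(12, 15) = 3 — OK.
C9: d = 12, m = 6; 12 > 6 — OK.
C10: m = 6, d = 12; 6 < 12 — OK.
C11: abs(12 - 8) = 4; 4 ≤ 7 — OK.
C12: d + m = 18; 18 mod 4 = 2 — OK.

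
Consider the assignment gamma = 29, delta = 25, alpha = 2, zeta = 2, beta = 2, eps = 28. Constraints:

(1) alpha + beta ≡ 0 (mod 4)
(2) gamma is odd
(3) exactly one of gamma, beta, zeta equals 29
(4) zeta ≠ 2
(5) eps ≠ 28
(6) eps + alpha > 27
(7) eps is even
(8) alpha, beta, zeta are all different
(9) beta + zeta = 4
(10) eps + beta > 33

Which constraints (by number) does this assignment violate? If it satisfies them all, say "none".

(1) alpha + beta = 4; 4 mod 4 = 0 — holds.
(2) gamma = 29 is odd — holds.
(3) gamma=29, beta=2, zeta=2; 1 of them equals 29 — holds.
(4) zeta = 2, but 2 is required to differ — fails.
(5) eps = 28, but 28 is required to differ — fails.
(6) eps + alpha = 28 + 2 = 30; 30 > 27 — holds.
(7) eps = 28 is even — holds.
(8) alpha = beta = 2, not all different — fails.
(9) beta + zeta = 2 + 2 = 4 — holds.
(10) eps + beta = 28 + 2 = 30; 30 ≤ 33, bound 33 not met — fails.

Constraints 4, 5, 8, and 10 do not hold.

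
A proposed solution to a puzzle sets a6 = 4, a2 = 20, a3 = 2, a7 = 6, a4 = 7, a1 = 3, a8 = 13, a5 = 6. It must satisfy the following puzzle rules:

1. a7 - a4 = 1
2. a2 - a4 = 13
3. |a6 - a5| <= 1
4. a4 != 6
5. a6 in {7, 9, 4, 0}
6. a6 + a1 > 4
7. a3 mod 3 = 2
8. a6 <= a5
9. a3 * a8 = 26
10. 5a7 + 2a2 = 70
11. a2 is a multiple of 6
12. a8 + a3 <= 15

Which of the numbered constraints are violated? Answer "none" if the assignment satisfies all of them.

1. a7 - a4 = 6 - 7 = -1, not 1 — does not hold.
2. a2 - a4 = 20 - 7 = 13 — holds.
3. |4 - 6| = 2; 2 > 1, exceeds bound 1 — does not hold.
4. a4 = 7, and 7 ≠ 6 — holds.
5. a6 = 4 is in {7, 9, 4, 0} — holds.
6. a6 + a1 = 4 + 3 = 7; 7 > 4 — holds.
7. 2 mod 3 = 2 — holds.
8. a6 = 4, a5 = 6; 4 ≤ 6 — holds.
9. a3 * a8 = 2 * 13 = 26 — holds.
10. 5a7 + 2a2 = 5(6) + 2(20) = 70 — holds.
11. 20 = 6*3 + 2, so 6 does not divide 20 — does not hold.
12. a8 + a3 = 13 + 2 = 15; 15 ≤ 15 — holds.

Violated: 1, 3, 11.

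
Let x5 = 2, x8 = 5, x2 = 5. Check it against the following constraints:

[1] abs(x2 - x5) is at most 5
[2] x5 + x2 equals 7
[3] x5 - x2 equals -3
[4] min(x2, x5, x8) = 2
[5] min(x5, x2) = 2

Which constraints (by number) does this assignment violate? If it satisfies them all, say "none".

[1] abs(5 - 2) = 3; 3 ≤ 5 — holds.
[2] x5 + x2 = 2 + 5 = 7 — holds.
[3] x5 - x2 = 2 - 5 = -3 — holds.
[4] min(5, 2, 5) = 2 — holds.
[5] min(2, 5) = 2 — holds.

No violations.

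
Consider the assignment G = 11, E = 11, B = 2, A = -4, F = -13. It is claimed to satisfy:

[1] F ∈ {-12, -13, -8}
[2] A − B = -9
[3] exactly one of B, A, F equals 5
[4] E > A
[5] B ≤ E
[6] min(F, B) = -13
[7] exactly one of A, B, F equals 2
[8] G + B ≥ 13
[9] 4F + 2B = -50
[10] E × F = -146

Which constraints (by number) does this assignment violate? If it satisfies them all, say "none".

Constraints 2, 3, 9, and 10 are violated.

[1] F = -13 is in {-12, -13, -8}  holds
[2] A − B = -4 − 2 = -6, not -9  fails
[3] B=2, A=-4, F=-13; 0 of them equal 5, not exactly one  fails
[4] E = 11, A = -4; 11 > -4  holds
[5] B = 2, E = 11; 2 ≤ 11  holds
[6] min(-13, 2) = -13  holds
[7] A=-4, B=2, F=-13; 1 of them equals 2  holds
[8] G + B = 11 + 2 = 13; 13 ≥ 13  holds
[9] 4F + 2B = 4(-13) + 2(2) = -48, not -50  fails
[10] E × F = 11 × (-13) = -143, not -146  fails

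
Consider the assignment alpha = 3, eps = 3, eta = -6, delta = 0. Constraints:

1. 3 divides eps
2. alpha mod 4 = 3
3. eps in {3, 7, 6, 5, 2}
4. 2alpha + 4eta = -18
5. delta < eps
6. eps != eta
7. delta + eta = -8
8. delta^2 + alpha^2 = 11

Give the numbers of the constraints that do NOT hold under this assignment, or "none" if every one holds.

1. 3 / 3 = 1, so 3 divides 3 — holds.
2. 3 mod 4 = 3 — holds.
3. eps = 3 is in {3, 7, 6, 5, 2} — holds.
4. 2alpha + 4eta = 2(3) + 4(-6) = -18 — holds.
5. delta = 0, eps = 3; 0 < 3 — holds.
6. eps = 3, eta = -6; distinct — holds.
7. delta + eta = 0 + (-6) = -6, not -8 — fails.
8. delta^2 + alpha^2 = 0^2 + 3^2 = 0 + 9 = 9, not 11 — fails.

The assignment fails constraints 7, 8.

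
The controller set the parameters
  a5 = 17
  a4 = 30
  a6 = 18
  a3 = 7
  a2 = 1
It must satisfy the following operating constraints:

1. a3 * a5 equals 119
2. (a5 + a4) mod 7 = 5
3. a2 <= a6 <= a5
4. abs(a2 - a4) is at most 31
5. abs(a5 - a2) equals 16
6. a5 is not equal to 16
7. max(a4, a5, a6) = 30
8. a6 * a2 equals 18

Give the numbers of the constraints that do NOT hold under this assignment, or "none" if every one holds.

1. a3 * a5 = 7 * 17 = 119 — satisfied.
2. a5 + a4 = 47; 47 mod 7 = 5 — satisfied.
3. values 1, 18, 17; a6 = 18 is not <= a5 = 17 — violated.
4. abs(1 - 30) = 29; 29 ≤ 31 — satisfied.
5. abs(17 - 1) = 16 — satisfied.
6. a5 = 17, and 17 ≠ 16 — satisfied.
7. max(30, 17, 18) = 30 — satisfied.
8. a6 * a2 = 18 * 1 = 18 — satisfied.

Constraint 3 does not hold.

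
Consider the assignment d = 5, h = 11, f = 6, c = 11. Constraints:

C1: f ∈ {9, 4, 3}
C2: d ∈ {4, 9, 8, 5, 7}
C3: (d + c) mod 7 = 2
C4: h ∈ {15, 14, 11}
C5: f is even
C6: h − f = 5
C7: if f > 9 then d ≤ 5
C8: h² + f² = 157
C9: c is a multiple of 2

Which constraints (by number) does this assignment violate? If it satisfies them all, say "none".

C1: f = 6 is not in {9, 4, 3}  no
C2: d = 5 is in {4, 9, 8, 5, 7}  yes
C3: d + c = 16; 16 mod 7 = 2  yes
C4: h = 11 is in {15, 14, 11}  yes
C5: f = 6 is even  yes
C6: h − f = 11 − 6 = 5  yes
C7: f = 6, not > 9; antecedent false, conditional vacuously true  yes
C8: h² + f² = 11² + 6² = 121 + 36 = 157  yes
C9: 11 = 2×5 + 1, so 2 does not divide 11  no

Violated: 1 and 9.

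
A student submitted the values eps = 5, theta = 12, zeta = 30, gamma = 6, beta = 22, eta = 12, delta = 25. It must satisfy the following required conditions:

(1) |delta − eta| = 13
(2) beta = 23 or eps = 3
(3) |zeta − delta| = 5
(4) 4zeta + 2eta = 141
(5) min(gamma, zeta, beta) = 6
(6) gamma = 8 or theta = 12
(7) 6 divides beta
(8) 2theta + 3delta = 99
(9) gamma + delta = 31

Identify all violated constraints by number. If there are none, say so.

(1) |25 − 12| = 13  ✓
(2) beta = 22 ≠ 23 and eps = 5 ≠ 3; both disjuncts false  ✗
(3) |30 − 25| = 5  ✓
(4) 4zeta + 2eta = 4(30) + 2(12) = 144, not 141  ✗
(5) min(6, 30, 22) = 6  ✓
(6) gamma = 6 ≠ 8, but theta = 12 = 12 (second disjunct)  ✓
(7) 22 = 6×3 + 4, so 6 does not divide 22  ✗
(8) 2theta + 3delta = 2(12) + 3(25) = 99  ✓
(9) gamma + delta = 6 + 25 = 31  ✓

No — constraints 2, 4, and 7 are not satisfied.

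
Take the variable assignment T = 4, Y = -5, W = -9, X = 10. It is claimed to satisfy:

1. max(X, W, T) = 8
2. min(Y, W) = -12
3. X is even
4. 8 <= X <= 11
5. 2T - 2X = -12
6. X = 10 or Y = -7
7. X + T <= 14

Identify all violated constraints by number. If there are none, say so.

No — constraints 1 and 2 are not satisfied.

1. max(10, -9, 4) = 10, not 8 — violated.
2. min(-5, -9) = -9, not -12 — violated.
3. X = 10 is even — satisfied.
4. X = 10 lies in [8, 11] — satisfied.
5. 2T - 2X = 2(4) - 2(10) = -12 — satisfied.
6. X = 10 = 10 (first disjunct) — satisfied.
7. X + T = 10 + 4 = 14; 14 ≤ 14 — satisfied.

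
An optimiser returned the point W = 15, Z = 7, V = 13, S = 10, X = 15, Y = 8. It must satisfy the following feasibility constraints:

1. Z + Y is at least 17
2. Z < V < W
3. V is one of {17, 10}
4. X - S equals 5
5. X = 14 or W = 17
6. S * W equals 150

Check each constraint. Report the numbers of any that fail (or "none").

1. Z + Y = 7 + 8 = 15; 15 < 17, bound 17 not met — violated.
2. values 7 < 13 < 15 — OK.
3. V = 13 is not in {17, 10} — violated.
4. X - S = 15 - 10 = 5 — OK.
5. X = 15 ≠ 14 and W = 15 ≠ 17; both disjuncts false — violated.
6. S * W = 10 * 15 = 150 — OK.

Violated: 1, 3, and 5.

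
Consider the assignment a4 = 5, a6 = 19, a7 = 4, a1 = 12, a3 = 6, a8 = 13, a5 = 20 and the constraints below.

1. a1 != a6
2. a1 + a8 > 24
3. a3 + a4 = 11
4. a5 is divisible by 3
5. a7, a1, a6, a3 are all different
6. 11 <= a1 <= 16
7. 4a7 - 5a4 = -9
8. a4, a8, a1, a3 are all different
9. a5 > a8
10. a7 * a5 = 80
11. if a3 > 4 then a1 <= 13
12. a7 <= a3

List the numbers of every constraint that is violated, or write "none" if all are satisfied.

1. a1 = 12, a6 = 19; distinct  ✔
2. a1 + a8 = 12 + 13 = 25; 25 > 24  ✔
3. a3 + a4 = 6 + 5 = 11  ✔
4. 20 = 3*6 + 2, so 3 does not divide 20  ✘
5. values 4, 12, 19, 6 are pairwise distinct  ✔
6. a1 = 12 lies in [11, 16]  ✔
7. 4a7 - 5a4 = 4(4) - 5(5) = -9  ✔
8. values 5, 13, 12, 6 are pairwise distinct  ✔
9. a5 = 20, a8 = 13; 20 > 13  ✔
10. a7 * a5 = 4 * 20 = 80  ✔
11. a3 = 6 > 4, so we need a1 ≤ 13; a1 = 12 ≤ 13  ✔
12. a7 = 4, a3 = 6; 4 ≤ 6  ✔

No — constraint 4 is not satisfied.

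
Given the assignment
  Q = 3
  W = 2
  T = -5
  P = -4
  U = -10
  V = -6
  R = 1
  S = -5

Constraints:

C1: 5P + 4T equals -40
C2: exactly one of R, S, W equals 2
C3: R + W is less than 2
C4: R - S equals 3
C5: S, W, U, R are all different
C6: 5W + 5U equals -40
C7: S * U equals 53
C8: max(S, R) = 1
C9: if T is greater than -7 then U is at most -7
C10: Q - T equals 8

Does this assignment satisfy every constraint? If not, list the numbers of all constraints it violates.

C1: 5P + 4T = 5(-4) + 4(-5) = -40 — OK.
C2: R=1, S=-5, W=2; 1 of them equals 2 — OK.
C3: R + W = 1 + 2 = 3; 3 ≥ 2, bound 2 not met — violated.
C4: R - S = 1 - (-5) = 6, not 3 — violated.
C5: values -5, 2, -10, 1 are pairwise distinct — OK.
C6: 5W + 5U = 5(2) + 5(-10) = -40 — OK.
C7: S * U = -5 * (-10) = 50, not 53 — violated.
C8: max(-5, 1) = 1 — OK.
C9: T = -5 > -7, so we need U ≤ -7; U = -10 ≤ -7 — OK.
C10: Q - T = 3 - (-5) = 8 — OK.

Constraints 3, 4, and 7 do not hold.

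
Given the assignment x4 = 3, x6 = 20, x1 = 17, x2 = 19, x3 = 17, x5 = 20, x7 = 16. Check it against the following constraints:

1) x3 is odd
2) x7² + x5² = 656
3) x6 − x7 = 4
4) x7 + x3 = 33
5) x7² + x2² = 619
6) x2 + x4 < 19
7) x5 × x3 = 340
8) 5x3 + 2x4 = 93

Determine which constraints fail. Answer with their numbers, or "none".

The assignment fails constraints 5, 6, and 8.

1) x3 = 17 is odd  holds
2) x7² + x5² = 16² + 20² = 256 + 400 = 656  holds
3) x6 − x7 = 20 − 16 = 4  holds
4) x7 + x3 = 16 + 17 = 33  holds
5) x7² + x2² = 16² + 19² = 256 + 361 = 617, not 619  fails
6) x2 + x4 = 19 + 3 = 22; 22 ≥ 19, bound 19 not met  fails
7) x5 × x3 = 20 × 17 = 340  holds
8) 5x3 + 2x4 = 5(17) + 2(3) = 91, not 93  fails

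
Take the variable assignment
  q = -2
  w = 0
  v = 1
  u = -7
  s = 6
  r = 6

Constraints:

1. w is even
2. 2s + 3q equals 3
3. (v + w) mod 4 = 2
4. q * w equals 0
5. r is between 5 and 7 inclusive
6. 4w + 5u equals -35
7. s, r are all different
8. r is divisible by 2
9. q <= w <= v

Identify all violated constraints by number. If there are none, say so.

1. w = 0 is even  OK
2. 2s + 3q = 2(6) + 3(-2) = 6, not 3  FAIL
3. v + w = 1; 1 mod 4 = 1, not 2  FAIL
4. q * w = -2 * 0 = 0  OK
5. r = 6 lies in [5, 7]  OK
6. 4w + 5u = 4(0) + 5(-7) = -35  OK
7. s = r = 6, not all different  FAIL
8. 6 / 2 = 3, so 2 divides 6  OK
9. values -2 <= 0 <= 1  OK

Constraints 2, 3, 7 are violated.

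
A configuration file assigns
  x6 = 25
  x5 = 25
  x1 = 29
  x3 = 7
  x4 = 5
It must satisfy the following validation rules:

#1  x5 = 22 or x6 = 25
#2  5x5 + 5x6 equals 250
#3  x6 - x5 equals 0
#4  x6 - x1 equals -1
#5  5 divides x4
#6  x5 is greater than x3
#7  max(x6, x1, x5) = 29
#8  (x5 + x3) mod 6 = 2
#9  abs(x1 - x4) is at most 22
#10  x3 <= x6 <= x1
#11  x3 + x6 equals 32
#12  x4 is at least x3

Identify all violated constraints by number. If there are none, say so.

#1 x5 = 25 ≠ 22, but x6 = 25 = 25 (second disjunct)  OK
#2 5x5 + 5x6 = 5(25) + 5(25) = 250  OK
#3 x6 - x5 = 25 - 25 = 0  OK
#4 x6 - x1 = 25 - 29 = -4, not -1  FAIL
#5 5 / 5 = 1, so 5 divides 5  OK
#6 x5 = 25, x3 = 7; 25 > 7  OK
#7 max(25, 29, 25) = 29  OK
#8 x5 + x3 = 32; 32 mod 6 = 2  OK
#9 abs(29 - 5) = 24; 24 > 22, exceeds bound 22  FAIL
#10 values 7 <= 25 <= 29  OK
#11 x3 + x6 = 7 + 25 = 32  OK
#12 x4 = 5, x3 = 7; 5 < 7 (want ≥)  FAIL

Violated: 4, 9, and 12.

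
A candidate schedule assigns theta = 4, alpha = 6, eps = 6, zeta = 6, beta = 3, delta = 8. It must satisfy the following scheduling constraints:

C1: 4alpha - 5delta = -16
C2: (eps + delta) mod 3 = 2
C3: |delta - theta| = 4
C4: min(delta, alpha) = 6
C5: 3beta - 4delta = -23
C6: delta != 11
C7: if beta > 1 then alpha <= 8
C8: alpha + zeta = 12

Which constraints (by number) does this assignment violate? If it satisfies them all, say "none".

Yes — all constraints hold.

C1: 4alpha - 5delta = 4(6) - 5(8) = -16 — holds.
C2: eps + delta = 14; 14 mod 3 = 2 — holds.
C3: |8 - 4| = 4 — holds.
C4: min(8, 6) = 6 — holds.
C5: 3beta - 4delta = 3(3) - 4(8) = -23 — holds.
C6: delta = 8, and 8 ≠ 11 — holds.
C7: beta = 3 > 1, so we need alpha ≤ 8; alpha = 6 ≤ 8 — holds.
C8: alpha + zeta = 6 + 6 = 12 — holds.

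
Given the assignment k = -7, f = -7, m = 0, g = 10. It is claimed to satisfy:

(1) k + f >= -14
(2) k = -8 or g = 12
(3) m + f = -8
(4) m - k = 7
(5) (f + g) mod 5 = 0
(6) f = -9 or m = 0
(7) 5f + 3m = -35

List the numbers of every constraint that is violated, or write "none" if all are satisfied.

The assignment fails constraints 2, 3, and 5.

(1) k + f = -7 + (-7) = -14; -14 ≥ -14 — holds.
(2) k = -7 ≠ -8 and g = 10 ≠ 12; both disjuncts false — does not hold.
(3) m + f = 0 + (-7) = -7, not -8 — does not hold.
(4) m - k = 0 - (-7) = 7 — holds.
(5) f + g = 3; 3 mod 5 = 3, not 0 — does not hold.
(6) f = -7 ≠ -9, but m = 0 = 0 (second disjunct) — holds.
(7) 5f + 3m = 5(-7) + 3(0) = -35 — holds.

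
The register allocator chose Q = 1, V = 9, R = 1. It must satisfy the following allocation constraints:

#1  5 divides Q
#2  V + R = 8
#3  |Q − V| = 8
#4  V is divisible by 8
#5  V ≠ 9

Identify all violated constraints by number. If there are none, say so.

No — constraints 1, 2, 4, and 5 are not satisfied.

#1 1 = 5×0 + 1, so 5 does not divide 1  FAIL
#2 V + R = 9 + 1 = 10, not 8  FAIL
#3 |1 − 9| = 8  OK
#4 9 = 8×1 + 1, so 8 does not divide 9  FAIL
#5 V = 9, but 9 is required to differ  FAIL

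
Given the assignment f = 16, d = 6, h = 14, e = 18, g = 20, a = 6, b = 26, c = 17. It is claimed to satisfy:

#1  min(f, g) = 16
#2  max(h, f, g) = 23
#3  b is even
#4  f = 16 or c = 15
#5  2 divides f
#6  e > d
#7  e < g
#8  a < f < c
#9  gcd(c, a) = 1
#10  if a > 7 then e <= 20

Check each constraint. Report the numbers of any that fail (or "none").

Violated: 2.

#1 min(16, 20) = 16 — OK.
#2 max(14, 16, 20) = 20, not 23 — violated.
#3 b = 26 is even — OK.
#4 f = 16 = 16 (first disjunct) — OK.
#5 16 / 2 = 8, so 2 divides 16 — OK.
#6 e = 18, d = 6; 18 > 6 — OK.
#7 e = 18, g = 20; 18 < 20 — OK.
#8 values 6 < 16 < 17 — OK.
#9 gcd(17, 6) = 1 — OK.
#10 a = 6, not > 7; antecedent false, conditional vacuously true — OK.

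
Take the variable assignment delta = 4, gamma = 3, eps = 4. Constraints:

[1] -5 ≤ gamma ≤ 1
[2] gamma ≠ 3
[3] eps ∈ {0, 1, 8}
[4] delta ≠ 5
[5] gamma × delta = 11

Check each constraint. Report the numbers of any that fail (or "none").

[1] gamma = 3 is outside [-5, 1] — does not hold.
[2] gamma = 3, but 3 is required to differ — does not hold.
[3] eps = 4 is not in {0, 1, 8} — does not hold.
[4] delta = 4, and 4 ≠ 5 — holds.
[5] gamma × delta = 3 × 4 = 12, not 11 — does not hold.

Constraints 1, 2, 3, and 5 are violated.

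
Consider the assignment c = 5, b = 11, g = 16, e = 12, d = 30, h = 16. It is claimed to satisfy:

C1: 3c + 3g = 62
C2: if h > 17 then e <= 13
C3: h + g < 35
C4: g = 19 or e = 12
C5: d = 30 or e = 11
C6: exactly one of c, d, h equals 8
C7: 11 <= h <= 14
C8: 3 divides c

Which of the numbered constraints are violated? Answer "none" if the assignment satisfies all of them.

C1: 3c + 3g = 3(5) + 3(16) = 63, not 62 — does not hold.
C2: h = 16, not > 17; antecedent false, conditional vacuously true — holds.
C3: h + g = 16 + 16 = 32; 32 < 35 — holds.
C4: g = 16 ≠ 19, but e = 12 = 12 (second disjunct) — holds.
C5: d = 30 = 30 (first disjunct) — holds.
C6: c=5, d=30, h=16; 0 of them equal 8, not exactly one — does not hold.
C7: h = 16 is outside [11, 14] — does not hold.
C8: 5 = 3*1 + 2, so 3 does not divide 5 — does not hold.

Constraints 1, 6, 7, 8 do not hold.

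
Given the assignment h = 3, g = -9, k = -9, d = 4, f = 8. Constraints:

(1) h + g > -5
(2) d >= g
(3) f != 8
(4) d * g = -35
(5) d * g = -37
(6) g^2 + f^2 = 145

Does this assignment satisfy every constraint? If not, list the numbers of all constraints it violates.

(1) h + g = 3 + (-9) = -6; -6 ≤ -5, bound -5 not met — violated.
(2) d = 4, g = -9; 4 ≥ -9 — satisfied.
(3) f = 8, but 8 is required to differ — violated.
(4) d * g = 4 * (-9) = -36, not -35 — violated.
(5) d * g = 4 * (-9) = -36, not -37 — violated.
(6) g^2 + f^2 = (-9)^2 + 8^2 = 81 + 64 = 145 — satisfied.

Constraints 1, 3, 4, 5 are violated.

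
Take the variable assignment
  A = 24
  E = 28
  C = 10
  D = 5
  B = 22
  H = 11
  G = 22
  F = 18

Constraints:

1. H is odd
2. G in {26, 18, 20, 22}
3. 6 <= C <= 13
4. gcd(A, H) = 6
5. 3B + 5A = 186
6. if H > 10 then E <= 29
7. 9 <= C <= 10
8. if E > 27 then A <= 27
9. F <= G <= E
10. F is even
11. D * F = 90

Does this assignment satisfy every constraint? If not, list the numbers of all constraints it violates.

1. H = 11 is odd  ✓
2. G = 22 is in {26, 18, 20, 22}  ✓
3. C = 10 lies in [6, 13]  ✓
4. gcd(24, 11) = 1, not 6  ✗
5. 3B + 5A = 3(22) + 5(24) = 186  ✓
6. H = 11 > 10, so we need E ≤ 29; E = 28 ≤ 29  ✓
7. C = 10 lies in [9, 10]  ✓
8. E = 28 > 27, so we need A ≤ 27; A = 24 ≤ 27  ✓
9. values 18 <= 22 <= 28  ✓
10. F = 18 is even  ✓
11. D * F = 5 * 18 = 90  ✓

Constraint 4 is violated.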